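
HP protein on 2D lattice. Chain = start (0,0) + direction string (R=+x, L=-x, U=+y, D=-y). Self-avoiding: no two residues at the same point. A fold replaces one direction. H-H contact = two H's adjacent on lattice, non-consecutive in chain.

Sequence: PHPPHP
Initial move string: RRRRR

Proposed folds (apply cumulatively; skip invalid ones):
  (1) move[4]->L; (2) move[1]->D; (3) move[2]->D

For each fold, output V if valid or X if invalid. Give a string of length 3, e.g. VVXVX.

Initial: RRRRR -> [(0, 0), (1, 0), (2, 0), (3, 0), (4, 0), (5, 0)]
Fold 1: move[4]->L => RRRRL INVALID (collision), skipped
Fold 2: move[1]->D => RDRRR VALID
Fold 3: move[2]->D => RDDRR VALID

Answer: XVV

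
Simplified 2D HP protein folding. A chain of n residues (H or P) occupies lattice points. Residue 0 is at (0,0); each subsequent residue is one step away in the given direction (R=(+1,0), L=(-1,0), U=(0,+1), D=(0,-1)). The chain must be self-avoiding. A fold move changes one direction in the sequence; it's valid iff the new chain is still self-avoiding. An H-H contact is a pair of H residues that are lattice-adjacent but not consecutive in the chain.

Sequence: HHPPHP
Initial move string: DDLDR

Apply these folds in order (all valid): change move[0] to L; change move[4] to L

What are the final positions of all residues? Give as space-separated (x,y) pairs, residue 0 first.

Answer: (0,0) (-1,0) (-1,-1) (-2,-1) (-2,-2) (-3,-2)

Derivation:
Initial moves: DDLDR
Fold: move[0]->L => LDLDR (positions: [(0, 0), (-1, 0), (-1, -1), (-2, -1), (-2, -2), (-1, -2)])
Fold: move[4]->L => LDLDL (positions: [(0, 0), (-1, 0), (-1, -1), (-2, -1), (-2, -2), (-3, -2)])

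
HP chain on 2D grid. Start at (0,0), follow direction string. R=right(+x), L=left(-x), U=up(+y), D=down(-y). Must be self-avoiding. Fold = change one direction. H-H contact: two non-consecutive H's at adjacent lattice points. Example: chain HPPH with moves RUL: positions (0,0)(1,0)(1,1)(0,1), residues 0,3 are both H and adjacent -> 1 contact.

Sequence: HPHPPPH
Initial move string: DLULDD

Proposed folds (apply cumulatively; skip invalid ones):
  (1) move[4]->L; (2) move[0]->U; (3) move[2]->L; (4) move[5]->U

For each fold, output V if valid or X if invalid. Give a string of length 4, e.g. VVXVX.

Answer: VVVV

Derivation:
Initial: DLULDD -> [(0, 0), (0, -1), (-1, -1), (-1, 0), (-2, 0), (-2, -1), (-2, -2)]
Fold 1: move[4]->L => DLULLD VALID
Fold 2: move[0]->U => ULULLD VALID
Fold 3: move[2]->L => ULLLLD VALID
Fold 4: move[5]->U => ULLLLU VALID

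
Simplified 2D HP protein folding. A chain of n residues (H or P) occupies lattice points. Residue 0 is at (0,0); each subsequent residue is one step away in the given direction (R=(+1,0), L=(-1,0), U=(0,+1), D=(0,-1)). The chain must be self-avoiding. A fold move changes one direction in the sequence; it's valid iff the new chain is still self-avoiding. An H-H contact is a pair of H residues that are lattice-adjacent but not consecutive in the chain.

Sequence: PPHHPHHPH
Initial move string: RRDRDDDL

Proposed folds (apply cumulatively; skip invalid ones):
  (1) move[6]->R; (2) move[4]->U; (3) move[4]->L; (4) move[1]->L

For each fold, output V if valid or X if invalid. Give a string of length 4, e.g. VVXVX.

Answer: XXXX

Derivation:
Initial: RRDRDDDL -> [(0, 0), (1, 0), (2, 0), (2, -1), (3, -1), (3, -2), (3, -3), (3, -4), (2, -4)]
Fold 1: move[6]->R => RRDRDDRL INVALID (collision), skipped
Fold 2: move[4]->U => RRDRUDDL INVALID (collision), skipped
Fold 3: move[4]->L => RRDRLDDL INVALID (collision), skipped
Fold 4: move[1]->L => RLDRDDDL INVALID (collision), skipped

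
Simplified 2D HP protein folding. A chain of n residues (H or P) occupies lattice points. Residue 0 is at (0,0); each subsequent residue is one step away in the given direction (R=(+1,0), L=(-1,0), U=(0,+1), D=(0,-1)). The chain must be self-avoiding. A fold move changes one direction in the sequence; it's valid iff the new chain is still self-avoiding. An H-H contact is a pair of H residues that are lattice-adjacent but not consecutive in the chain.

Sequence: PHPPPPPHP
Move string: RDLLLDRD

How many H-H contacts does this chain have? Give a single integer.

Positions: [(0, 0), (1, 0), (1, -1), (0, -1), (-1, -1), (-2, -1), (-2, -2), (-1, -2), (-1, -3)]
No H-H contacts found.

Answer: 0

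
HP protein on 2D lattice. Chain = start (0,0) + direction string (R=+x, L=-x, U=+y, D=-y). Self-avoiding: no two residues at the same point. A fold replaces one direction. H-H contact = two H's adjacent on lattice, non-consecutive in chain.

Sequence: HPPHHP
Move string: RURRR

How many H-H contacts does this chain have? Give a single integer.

Answer: 0

Derivation:
Positions: [(0, 0), (1, 0), (1, 1), (2, 1), (3, 1), (4, 1)]
No H-H contacts found.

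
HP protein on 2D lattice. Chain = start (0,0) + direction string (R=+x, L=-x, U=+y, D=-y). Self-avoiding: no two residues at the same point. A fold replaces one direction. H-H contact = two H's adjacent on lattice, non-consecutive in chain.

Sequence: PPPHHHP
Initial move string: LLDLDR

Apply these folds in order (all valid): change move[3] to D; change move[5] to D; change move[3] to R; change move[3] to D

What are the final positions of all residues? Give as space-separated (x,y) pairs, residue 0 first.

Initial moves: LLDLDR
Fold: move[3]->D => LLDDDR (positions: [(0, 0), (-1, 0), (-2, 0), (-2, -1), (-2, -2), (-2, -3), (-1, -3)])
Fold: move[5]->D => LLDDDD (positions: [(0, 0), (-1, 0), (-2, 0), (-2, -1), (-2, -2), (-2, -3), (-2, -4)])
Fold: move[3]->R => LLDRDD (positions: [(0, 0), (-1, 0), (-2, 0), (-2, -1), (-1, -1), (-1, -2), (-1, -3)])
Fold: move[3]->D => LLDDDD (positions: [(0, 0), (-1, 0), (-2, 0), (-2, -1), (-2, -2), (-2, -3), (-2, -4)])

Answer: (0,0) (-1,0) (-2,0) (-2,-1) (-2,-2) (-2,-3) (-2,-4)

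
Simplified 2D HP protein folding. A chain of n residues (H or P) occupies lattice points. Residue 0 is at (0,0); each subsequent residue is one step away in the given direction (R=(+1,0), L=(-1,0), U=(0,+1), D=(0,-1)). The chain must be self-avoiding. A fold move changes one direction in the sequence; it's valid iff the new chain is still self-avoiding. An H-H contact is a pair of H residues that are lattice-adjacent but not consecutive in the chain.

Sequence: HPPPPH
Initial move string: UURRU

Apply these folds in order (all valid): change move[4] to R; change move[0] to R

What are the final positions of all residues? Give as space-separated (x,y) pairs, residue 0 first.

Answer: (0,0) (1,0) (1,1) (2,1) (3,1) (4,1)

Derivation:
Initial moves: UURRU
Fold: move[4]->R => UURRR (positions: [(0, 0), (0, 1), (0, 2), (1, 2), (2, 2), (3, 2)])
Fold: move[0]->R => RURRR (positions: [(0, 0), (1, 0), (1, 1), (2, 1), (3, 1), (4, 1)])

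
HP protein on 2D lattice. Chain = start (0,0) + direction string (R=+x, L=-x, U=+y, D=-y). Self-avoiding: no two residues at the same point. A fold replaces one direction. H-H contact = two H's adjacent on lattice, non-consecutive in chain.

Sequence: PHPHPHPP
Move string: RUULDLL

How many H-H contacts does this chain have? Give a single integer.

Positions: [(0, 0), (1, 0), (1, 1), (1, 2), (0, 2), (0, 1), (-1, 1), (-2, 1)]
No H-H contacts found.

Answer: 0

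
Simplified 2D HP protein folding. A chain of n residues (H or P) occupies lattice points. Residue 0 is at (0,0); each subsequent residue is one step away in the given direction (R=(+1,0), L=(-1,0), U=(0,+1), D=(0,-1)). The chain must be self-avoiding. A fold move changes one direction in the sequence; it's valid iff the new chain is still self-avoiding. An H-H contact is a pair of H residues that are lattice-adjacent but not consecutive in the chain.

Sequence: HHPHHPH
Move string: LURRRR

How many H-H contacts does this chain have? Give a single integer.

Answer: 1

Derivation:
Positions: [(0, 0), (-1, 0), (-1, 1), (0, 1), (1, 1), (2, 1), (3, 1)]
H-H contact: residue 0 @(0,0) - residue 3 @(0, 1)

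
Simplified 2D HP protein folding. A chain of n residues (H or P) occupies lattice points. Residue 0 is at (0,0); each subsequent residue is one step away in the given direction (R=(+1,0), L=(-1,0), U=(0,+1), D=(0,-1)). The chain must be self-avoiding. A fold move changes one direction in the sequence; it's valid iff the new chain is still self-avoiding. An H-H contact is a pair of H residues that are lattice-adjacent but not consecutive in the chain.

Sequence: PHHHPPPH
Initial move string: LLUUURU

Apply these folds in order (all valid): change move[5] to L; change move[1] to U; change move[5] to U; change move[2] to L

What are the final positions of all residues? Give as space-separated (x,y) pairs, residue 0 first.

Initial moves: LLUUURU
Fold: move[5]->L => LLUUULU (positions: [(0, 0), (-1, 0), (-2, 0), (-2, 1), (-2, 2), (-2, 3), (-3, 3), (-3, 4)])
Fold: move[1]->U => LUUUULU (positions: [(0, 0), (-1, 0), (-1, 1), (-1, 2), (-1, 3), (-1, 4), (-2, 4), (-2, 5)])
Fold: move[5]->U => LUUUUUU (positions: [(0, 0), (-1, 0), (-1, 1), (-1, 2), (-1, 3), (-1, 4), (-1, 5), (-1, 6)])
Fold: move[2]->L => LULUUUU (positions: [(0, 0), (-1, 0), (-1, 1), (-2, 1), (-2, 2), (-2, 3), (-2, 4), (-2, 5)])

Answer: (0,0) (-1,0) (-1,1) (-2,1) (-2,2) (-2,3) (-2,4) (-2,5)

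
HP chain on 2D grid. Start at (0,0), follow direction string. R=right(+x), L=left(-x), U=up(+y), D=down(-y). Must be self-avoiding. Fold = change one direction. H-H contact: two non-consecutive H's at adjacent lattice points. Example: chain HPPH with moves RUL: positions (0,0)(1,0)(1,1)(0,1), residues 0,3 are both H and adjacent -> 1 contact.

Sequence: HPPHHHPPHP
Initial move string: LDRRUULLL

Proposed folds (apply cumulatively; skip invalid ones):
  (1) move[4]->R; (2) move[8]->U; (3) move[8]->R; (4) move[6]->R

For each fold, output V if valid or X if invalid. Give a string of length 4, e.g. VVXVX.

Initial: LDRRUULLL -> [(0, 0), (-1, 0), (-1, -1), (0, -1), (1, -1), (1, 0), (1, 1), (0, 1), (-1, 1), (-2, 1)]
Fold 1: move[4]->R => LDRRRULLL INVALID (collision), skipped
Fold 2: move[8]->U => LDRRUULLU VALID
Fold 3: move[8]->R => LDRRUULLR INVALID (collision), skipped
Fold 4: move[6]->R => LDRRUURLU INVALID (collision), skipped

Answer: XVXX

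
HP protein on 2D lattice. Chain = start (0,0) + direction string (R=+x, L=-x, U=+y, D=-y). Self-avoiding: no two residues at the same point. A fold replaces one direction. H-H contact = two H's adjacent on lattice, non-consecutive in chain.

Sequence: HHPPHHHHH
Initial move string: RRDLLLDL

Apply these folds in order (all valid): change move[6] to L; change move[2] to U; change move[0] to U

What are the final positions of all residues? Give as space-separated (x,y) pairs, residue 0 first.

Answer: (0,0) (0,1) (1,1) (1,2) (0,2) (-1,2) (-2,2) (-3,2) (-4,2)

Derivation:
Initial moves: RRDLLLDL
Fold: move[6]->L => RRDLLLLL (positions: [(0, 0), (1, 0), (2, 0), (2, -1), (1, -1), (0, -1), (-1, -1), (-2, -1), (-3, -1)])
Fold: move[2]->U => RRULLLLL (positions: [(0, 0), (1, 0), (2, 0), (2, 1), (1, 1), (0, 1), (-1, 1), (-2, 1), (-3, 1)])
Fold: move[0]->U => URULLLLL (positions: [(0, 0), (0, 1), (1, 1), (1, 2), (0, 2), (-1, 2), (-2, 2), (-3, 2), (-4, 2)])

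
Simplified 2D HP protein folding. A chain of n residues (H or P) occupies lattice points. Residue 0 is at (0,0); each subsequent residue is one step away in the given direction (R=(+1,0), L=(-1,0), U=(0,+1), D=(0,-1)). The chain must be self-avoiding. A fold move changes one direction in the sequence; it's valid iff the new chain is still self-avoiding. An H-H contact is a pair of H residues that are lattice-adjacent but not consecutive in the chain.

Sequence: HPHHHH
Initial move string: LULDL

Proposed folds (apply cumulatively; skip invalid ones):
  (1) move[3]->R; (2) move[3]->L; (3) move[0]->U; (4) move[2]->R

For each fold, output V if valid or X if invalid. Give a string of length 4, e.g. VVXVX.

Answer: XVVX

Derivation:
Initial: LULDL -> [(0, 0), (-1, 0), (-1, 1), (-2, 1), (-2, 0), (-3, 0)]
Fold 1: move[3]->R => LULRL INVALID (collision), skipped
Fold 2: move[3]->L => LULLL VALID
Fold 3: move[0]->U => UULLL VALID
Fold 4: move[2]->R => UURLL INVALID (collision), skipped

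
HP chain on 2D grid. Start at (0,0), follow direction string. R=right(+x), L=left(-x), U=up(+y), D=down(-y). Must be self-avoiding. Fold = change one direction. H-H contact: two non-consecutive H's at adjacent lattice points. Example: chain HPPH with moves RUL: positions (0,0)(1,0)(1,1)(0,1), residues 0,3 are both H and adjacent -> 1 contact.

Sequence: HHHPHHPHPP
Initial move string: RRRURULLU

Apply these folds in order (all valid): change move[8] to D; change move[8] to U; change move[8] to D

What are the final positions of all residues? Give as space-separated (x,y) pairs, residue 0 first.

Initial moves: RRRURULLU
Fold: move[8]->D => RRRURULLD (positions: [(0, 0), (1, 0), (2, 0), (3, 0), (3, 1), (4, 1), (4, 2), (3, 2), (2, 2), (2, 1)])
Fold: move[8]->U => RRRURULLU (positions: [(0, 0), (1, 0), (2, 0), (3, 0), (3, 1), (4, 1), (4, 2), (3, 2), (2, 2), (2, 3)])
Fold: move[8]->D => RRRURULLD (positions: [(0, 0), (1, 0), (2, 0), (3, 0), (3, 1), (4, 1), (4, 2), (3, 2), (2, 2), (2, 1)])

Answer: (0,0) (1,0) (2,0) (3,0) (3,1) (4,1) (4,2) (3,2) (2,2) (2,1)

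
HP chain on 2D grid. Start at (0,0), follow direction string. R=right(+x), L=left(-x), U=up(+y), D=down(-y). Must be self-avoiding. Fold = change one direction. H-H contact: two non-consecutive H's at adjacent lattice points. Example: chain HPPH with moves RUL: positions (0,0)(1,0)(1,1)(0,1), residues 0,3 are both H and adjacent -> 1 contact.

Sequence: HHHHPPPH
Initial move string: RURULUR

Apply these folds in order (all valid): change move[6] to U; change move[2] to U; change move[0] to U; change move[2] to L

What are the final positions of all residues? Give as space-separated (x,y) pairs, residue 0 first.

Answer: (0,0) (0,1) (0,2) (-1,2) (-1,3) (-2,3) (-2,4) (-2,5)

Derivation:
Initial moves: RURULUR
Fold: move[6]->U => RURULUU (positions: [(0, 0), (1, 0), (1, 1), (2, 1), (2, 2), (1, 2), (1, 3), (1, 4)])
Fold: move[2]->U => RUUULUU (positions: [(0, 0), (1, 0), (1, 1), (1, 2), (1, 3), (0, 3), (0, 4), (0, 5)])
Fold: move[0]->U => UUUULUU (positions: [(0, 0), (0, 1), (0, 2), (0, 3), (0, 4), (-1, 4), (-1, 5), (-1, 6)])
Fold: move[2]->L => UULULUU (positions: [(0, 0), (0, 1), (0, 2), (-1, 2), (-1, 3), (-2, 3), (-2, 4), (-2, 5)])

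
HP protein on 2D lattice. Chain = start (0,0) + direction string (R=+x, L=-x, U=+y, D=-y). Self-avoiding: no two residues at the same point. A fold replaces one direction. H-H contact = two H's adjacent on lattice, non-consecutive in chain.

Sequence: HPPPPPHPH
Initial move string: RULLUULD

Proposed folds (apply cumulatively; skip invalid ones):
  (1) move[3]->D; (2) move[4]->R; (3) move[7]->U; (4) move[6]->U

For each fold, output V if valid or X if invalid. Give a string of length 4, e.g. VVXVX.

Answer: XXVV

Derivation:
Initial: RULLUULD -> [(0, 0), (1, 0), (1, 1), (0, 1), (-1, 1), (-1, 2), (-1, 3), (-2, 3), (-2, 2)]
Fold 1: move[3]->D => RULDUULD INVALID (collision), skipped
Fold 2: move[4]->R => RULLRULD INVALID (collision), skipped
Fold 3: move[7]->U => RULLUULU VALID
Fold 4: move[6]->U => RULLUUUU VALID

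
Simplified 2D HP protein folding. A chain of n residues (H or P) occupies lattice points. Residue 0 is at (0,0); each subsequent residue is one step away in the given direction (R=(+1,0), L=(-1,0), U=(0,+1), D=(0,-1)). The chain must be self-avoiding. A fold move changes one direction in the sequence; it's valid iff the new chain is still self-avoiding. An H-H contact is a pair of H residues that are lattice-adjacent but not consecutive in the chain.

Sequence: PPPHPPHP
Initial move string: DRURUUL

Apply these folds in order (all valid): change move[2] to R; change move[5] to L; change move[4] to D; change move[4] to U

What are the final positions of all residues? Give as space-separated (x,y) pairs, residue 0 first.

Initial moves: DRURUUL
Fold: move[2]->R => DRRRUUL (positions: [(0, 0), (0, -1), (1, -1), (2, -1), (3, -1), (3, 0), (3, 1), (2, 1)])
Fold: move[5]->L => DRRRULL (positions: [(0, 0), (0, -1), (1, -1), (2, -1), (3, -1), (3, 0), (2, 0), (1, 0)])
Fold: move[4]->D => DRRRDLL (positions: [(0, 0), (0, -1), (1, -1), (2, -1), (3, -1), (3, -2), (2, -2), (1, -2)])
Fold: move[4]->U => DRRRULL (positions: [(0, 0), (0, -1), (1, -1), (2, -1), (3, -1), (3, 0), (2, 0), (1, 0)])

Answer: (0,0) (0,-1) (1,-1) (2,-1) (3,-1) (3,0) (2,0) (1,0)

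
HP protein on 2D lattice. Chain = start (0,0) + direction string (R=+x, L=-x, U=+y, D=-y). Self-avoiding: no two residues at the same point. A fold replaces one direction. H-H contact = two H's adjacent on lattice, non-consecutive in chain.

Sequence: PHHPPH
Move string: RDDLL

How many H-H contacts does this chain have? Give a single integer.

Positions: [(0, 0), (1, 0), (1, -1), (1, -2), (0, -2), (-1, -2)]
No H-H contacts found.

Answer: 0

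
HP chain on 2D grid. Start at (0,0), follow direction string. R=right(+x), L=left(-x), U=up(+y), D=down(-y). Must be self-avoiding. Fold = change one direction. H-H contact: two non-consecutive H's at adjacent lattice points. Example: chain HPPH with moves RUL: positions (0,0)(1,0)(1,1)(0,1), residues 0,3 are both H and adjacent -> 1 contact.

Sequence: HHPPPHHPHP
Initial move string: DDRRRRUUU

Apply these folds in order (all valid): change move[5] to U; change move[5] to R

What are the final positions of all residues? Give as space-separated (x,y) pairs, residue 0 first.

Answer: (0,0) (0,-1) (0,-2) (1,-2) (2,-2) (3,-2) (4,-2) (4,-1) (4,0) (4,1)

Derivation:
Initial moves: DDRRRRUUU
Fold: move[5]->U => DDRRRUUUU (positions: [(0, 0), (0, -1), (0, -2), (1, -2), (2, -2), (3, -2), (3, -1), (3, 0), (3, 1), (3, 2)])
Fold: move[5]->R => DDRRRRUUU (positions: [(0, 0), (0, -1), (0, -2), (1, -2), (2, -2), (3, -2), (4, -2), (4, -1), (4, 0), (4, 1)])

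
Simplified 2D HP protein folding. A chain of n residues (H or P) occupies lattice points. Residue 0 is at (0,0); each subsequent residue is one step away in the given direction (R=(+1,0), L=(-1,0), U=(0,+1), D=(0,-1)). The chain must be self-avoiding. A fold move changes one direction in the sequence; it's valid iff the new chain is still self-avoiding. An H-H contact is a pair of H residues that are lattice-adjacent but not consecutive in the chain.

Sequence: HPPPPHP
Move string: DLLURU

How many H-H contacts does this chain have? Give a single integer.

Answer: 1

Derivation:
Positions: [(0, 0), (0, -1), (-1, -1), (-2, -1), (-2, 0), (-1, 0), (-1, 1)]
H-H contact: residue 0 @(0,0) - residue 5 @(-1, 0)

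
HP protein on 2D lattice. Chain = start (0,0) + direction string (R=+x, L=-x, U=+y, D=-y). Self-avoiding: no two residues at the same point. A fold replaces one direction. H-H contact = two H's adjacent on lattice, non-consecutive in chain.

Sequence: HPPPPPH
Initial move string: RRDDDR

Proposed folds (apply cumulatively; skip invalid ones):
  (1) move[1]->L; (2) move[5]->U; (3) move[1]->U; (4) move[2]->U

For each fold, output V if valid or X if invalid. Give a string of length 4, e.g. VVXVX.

Initial: RRDDDR -> [(0, 0), (1, 0), (2, 0), (2, -1), (2, -2), (2, -3), (3, -3)]
Fold 1: move[1]->L => RLDDDR INVALID (collision), skipped
Fold 2: move[5]->U => RRDDDU INVALID (collision), skipped
Fold 3: move[1]->U => RUDDDR INVALID (collision), skipped
Fold 4: move[2]->U => RRUDDR INVALID (collision), skipped

Answer: XXXX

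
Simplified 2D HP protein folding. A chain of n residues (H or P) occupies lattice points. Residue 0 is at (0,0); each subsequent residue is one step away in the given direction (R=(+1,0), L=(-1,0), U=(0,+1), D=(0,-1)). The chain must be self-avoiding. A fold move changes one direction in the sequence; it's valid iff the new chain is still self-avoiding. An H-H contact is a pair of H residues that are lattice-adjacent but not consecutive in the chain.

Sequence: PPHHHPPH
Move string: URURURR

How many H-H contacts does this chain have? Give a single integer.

Positions: [(0, 0), (0, 1), (1, 1), (1, 2), (2, 2), (2, 3), (3, 3), (4, 3)]
No H-H contacts found.

Answer: 0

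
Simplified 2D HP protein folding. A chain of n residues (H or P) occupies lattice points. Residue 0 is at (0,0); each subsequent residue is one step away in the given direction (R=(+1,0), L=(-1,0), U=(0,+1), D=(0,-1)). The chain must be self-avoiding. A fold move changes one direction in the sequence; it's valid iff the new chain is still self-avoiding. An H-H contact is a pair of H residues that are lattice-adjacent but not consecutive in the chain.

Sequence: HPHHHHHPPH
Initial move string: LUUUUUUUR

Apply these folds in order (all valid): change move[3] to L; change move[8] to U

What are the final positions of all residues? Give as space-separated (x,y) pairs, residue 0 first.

Initial moves: LUUUUUUUR
Fold: move[3]->L => LUULUUUUR (positions: [(0, 0), (-1, 0), (-1, 1), (-1, 2), (-2, 2), (-2, 3), (-2, 4), (-2, 5), (-2, 6), (-1, 6)])
Fold: move[8]->U => LUULUUUUU (positions: [(0, 0), (-1, 0), (-1, 1), (-1, 2), (-2, 2), (-2, 3), (-2, 4), (-2, 5), (-2, 6), (-2, 7)])

Answer: (0,0) (-1,0) (-1,1) (-1,2) (-2,2) (-2,3) (-2,4) (-2,5) (-2,6) (-2,7)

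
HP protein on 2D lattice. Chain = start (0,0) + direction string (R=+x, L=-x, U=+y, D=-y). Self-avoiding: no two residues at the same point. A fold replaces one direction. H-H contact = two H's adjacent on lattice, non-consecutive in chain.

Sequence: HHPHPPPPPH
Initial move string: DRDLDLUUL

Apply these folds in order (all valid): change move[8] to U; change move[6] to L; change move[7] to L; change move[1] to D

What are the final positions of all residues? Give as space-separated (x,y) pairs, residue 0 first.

Answer: (0,0) (0,-1) (0,-2) (0,-3) (-1,-3) (-1,-4) (-2,-4) (-3,-4) (-4,-4) (-4,-3)

Derivation:
Initial moves: DRDLDLUUL
Fold: move[8]->U => DRDLDLUUU (positions: [(0, 0), (0, -1), (1, -1), (1, -2), (0, -2), (0, -3), (-1, -3), (-1, -2), (-1, -1), (-1, 0)])
Fold: move[6]->L => DRDLDLLUU (positions: [(0, 0), (0, -1), (1, -1), (1, -2), (0, -2), (0, -3), (-1, -3), (-2, -3), (-2, -2), (-2, -1)])
Fold: move[7]->L => DRDLDLLLU (positions: [(0, 0), (0, -1), (1, -1), (1, -2), (0, -2), (0, -3), (-1, -3), (-2, -3), (-3, -3), (-3, -2)])
Fold: move[1]->D => DDDLDLLLU (positions: [(0, 0), (0, -1), (0, -2), (0, -3), (-1, -3), (-1, -4), (-2, -4), (-3, -4), (-4, -4), (-4, -3)])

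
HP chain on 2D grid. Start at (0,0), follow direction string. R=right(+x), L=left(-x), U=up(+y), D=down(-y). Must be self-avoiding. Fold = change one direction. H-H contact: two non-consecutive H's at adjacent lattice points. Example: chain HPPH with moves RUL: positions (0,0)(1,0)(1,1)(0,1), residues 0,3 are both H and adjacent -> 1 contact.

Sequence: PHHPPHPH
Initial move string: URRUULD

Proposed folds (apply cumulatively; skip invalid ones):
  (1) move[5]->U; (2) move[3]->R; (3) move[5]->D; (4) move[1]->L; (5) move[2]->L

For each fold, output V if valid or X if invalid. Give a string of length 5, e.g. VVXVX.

Answer: XXXXX

Derivation:
Initial: URRUULD -> [(0, 0), (0, 1), (1, 1), (2, 1), (2, 2), (2, 3), (1, 3), (1, 2)]
Fold 1: move[5]->U => URRUUUD INVALID (collision), skipped
Fold 2: move[3]->R => URRRULD INVALID (collision), skipped
Fold 3: move[5]->D => URRUUDD INVALID (collision), skipped
Fold 4: move[1]->L => ULRUULD INVALID (collision), skipped
Fold 5: move[2]->L => URLUULD INVALID (collision), skipped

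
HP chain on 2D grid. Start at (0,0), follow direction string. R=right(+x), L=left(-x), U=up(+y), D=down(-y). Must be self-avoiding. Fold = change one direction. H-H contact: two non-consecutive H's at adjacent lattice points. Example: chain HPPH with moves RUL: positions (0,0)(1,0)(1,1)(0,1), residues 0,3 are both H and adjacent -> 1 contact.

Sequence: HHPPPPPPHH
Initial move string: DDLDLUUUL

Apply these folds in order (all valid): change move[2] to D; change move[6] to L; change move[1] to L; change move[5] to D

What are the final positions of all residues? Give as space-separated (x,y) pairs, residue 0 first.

Answer: (0,0) (0,-1) (-1,-1) (-1,-2) (-1,-3) (-2,-3) (-2,-4) (-3,-4) (-3,-3) (-4,-3)

Derivation:
Initial moves: DDLDLUUUL
Fold: move[2]->D => DDDDLUUUL (positions: [(0, 0), (0, -1), (0, -2), (0, -3), (0, -4), (-1, -4), (-1, -3), (-1, -2), (-1, -1), (-2, -1)])
Fold: move[6]->L => DDDDLULUL (positions: [(0, 0), (0, -1), (0, -2), (0, -3), (0, -4), (-1, -4), (-1, -3), (-2, -3), (-2, -2), (-3, -2)])
Fold: move[1]->L => DLDDLULUL (positions: [(0, 0), (0, -1), (-1, -1), (-1, -2), (-1, -3), (-2, -3), (-2, -2), (-3, -2), (-3, -1), (-4, -1)])
Fold: move[5]->D => DLDDLDLUL (positions: [(0, 0), (0, -1), (-1, -1), (-1, -2), (-1, -3), (-2, -3), (-2, -4), (-3, -4), (-3, -3), (-4, -3)])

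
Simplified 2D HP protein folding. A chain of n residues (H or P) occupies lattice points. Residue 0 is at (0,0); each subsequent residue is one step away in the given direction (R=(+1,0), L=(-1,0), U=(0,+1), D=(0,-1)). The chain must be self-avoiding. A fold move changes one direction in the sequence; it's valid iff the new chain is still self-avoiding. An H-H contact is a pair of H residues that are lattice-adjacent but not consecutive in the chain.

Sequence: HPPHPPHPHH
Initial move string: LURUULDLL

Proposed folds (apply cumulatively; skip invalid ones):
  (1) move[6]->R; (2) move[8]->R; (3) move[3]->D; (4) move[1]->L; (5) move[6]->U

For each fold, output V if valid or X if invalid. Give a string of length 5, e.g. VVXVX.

Initial: LURUULDLL -> [(0, 0), (-1, 0), (-1, 1), (0, 1), (0, 2), (0, 3), (-1, 3), (-1, 2), (-2, 2), (-3, 2)]
Fold 1: move[6]->R => LURUULRLL INVALID (collision), skipped
Fold 2: move[8]->R => LURUULDLR INVALID (collision), skipped
Fold 3: move[3]->D => LURDULDLL INVALID (collision), skipped
Fold 4: move[1]->L => LLRUULDLL INVALID (collision), skipped
Fold 5: move[6]->U => LURUULULL VALID

Answer: XXXXV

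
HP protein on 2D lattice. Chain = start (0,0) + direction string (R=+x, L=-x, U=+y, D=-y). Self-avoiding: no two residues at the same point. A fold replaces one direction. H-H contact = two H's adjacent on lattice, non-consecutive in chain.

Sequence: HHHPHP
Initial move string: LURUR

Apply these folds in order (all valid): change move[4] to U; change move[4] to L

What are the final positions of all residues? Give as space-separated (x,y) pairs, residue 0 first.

Initial moves: LURUR
Fold: move[4]->U => LURUU (positions: [(0, 0), (-1, 0), (-1, 1), (0, 1), (0, 2), (0, 3)])
Fold: move[4]->L => LURUL (positions: [(0, 0), (-1, 0), (-1, 1), (0, 1), (0, 2), (-1, 2)])

Answer: (0,0) (-1,0) (-1,1) (0,1) (0,2) (-1,2)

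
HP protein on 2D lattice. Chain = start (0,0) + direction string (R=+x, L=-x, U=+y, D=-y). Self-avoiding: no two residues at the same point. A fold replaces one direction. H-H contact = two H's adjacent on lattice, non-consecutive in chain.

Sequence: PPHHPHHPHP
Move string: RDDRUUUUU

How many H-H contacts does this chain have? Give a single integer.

Answer: 1

Derivation:
Positions: [(0, 0), (1, 0), (1, -1), (1, -2), (2, -2), (2, -1), (2, 0), (2, 1), (2, 2), (2, 3)]
H-H contact: residue 2 @(1,-1) - residue 5 @(2, -1)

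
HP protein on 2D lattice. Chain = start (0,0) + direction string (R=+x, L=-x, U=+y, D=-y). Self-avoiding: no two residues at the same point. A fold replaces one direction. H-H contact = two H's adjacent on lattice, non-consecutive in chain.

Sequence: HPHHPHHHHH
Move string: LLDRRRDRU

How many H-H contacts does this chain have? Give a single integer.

Answer: 2

Derivation:
Positions: [(0, 0), (-1, 0), (-2, 0), (-2, -1), (-1, -1), (0, -1), (1, -1), (1, -2), (2, -2), (2, -1)]
H-H contact: residue 0 @(0,0) - residue 5 @(0, -1)
H-H contact: residue 6 @(1,-1) - residue 9 @(2, -1)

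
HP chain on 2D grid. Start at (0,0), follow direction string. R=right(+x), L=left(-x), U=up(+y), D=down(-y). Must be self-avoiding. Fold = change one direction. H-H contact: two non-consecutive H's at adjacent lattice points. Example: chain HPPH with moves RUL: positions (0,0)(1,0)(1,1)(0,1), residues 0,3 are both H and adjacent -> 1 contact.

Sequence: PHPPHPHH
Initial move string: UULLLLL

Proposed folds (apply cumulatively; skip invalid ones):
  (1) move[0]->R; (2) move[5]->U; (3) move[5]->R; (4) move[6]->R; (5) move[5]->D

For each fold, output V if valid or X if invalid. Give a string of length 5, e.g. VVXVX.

Answer: VVXVV

Derivation:
Initial: UULLLLL -> [(0, 0), (0, 1), (0, 2), (-1, 2), (-2, 2), (-3, 2), (-4, 2), (-5, 2)]
Fold 1: move[0]->R => RULLLLL VALID
Fold 2: move[5]->U => RULLLUL VALID
Fold 3: move[5]->R => RULLLRL INVALID (collision), skipped
Fold 4: move[6]->R => RULLLUR VALID
Fold 5: move[5]->D => RULLLDR VALID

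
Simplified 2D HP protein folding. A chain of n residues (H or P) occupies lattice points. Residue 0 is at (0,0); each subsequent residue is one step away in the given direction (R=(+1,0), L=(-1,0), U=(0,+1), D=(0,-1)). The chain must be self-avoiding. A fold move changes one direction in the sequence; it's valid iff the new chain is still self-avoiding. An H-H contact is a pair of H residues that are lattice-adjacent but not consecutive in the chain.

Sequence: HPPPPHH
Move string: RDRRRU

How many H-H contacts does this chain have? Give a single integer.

Positions: [(0, 0), (1, 0), (1, -1), (2, -1), (3, -1), (4, -1), (4, 0)]
No H-H contacts found.

Answer: 0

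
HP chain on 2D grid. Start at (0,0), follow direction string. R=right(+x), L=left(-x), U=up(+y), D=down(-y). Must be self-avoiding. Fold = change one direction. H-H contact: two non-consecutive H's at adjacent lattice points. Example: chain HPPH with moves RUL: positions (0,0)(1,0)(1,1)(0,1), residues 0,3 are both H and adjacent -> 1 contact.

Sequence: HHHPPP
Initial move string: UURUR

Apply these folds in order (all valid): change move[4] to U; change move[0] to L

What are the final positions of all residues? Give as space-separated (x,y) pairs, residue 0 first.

Answer: (0,0) (-1,0) (-1,1) (0,1) (0,2) (0,3)

Derivation:
Initial moves: UURUR
Fold: move[4]->U => UURUU (positions: [(0, 0), (0, 1), (0, 2), (1, 2), (1, 3), (1, 4)])
Fold: move[0]->L => LURUU (positions: [(0, 0), (-1, 0), (-1, 1), (0, 1), (0, 2), (0, 3)])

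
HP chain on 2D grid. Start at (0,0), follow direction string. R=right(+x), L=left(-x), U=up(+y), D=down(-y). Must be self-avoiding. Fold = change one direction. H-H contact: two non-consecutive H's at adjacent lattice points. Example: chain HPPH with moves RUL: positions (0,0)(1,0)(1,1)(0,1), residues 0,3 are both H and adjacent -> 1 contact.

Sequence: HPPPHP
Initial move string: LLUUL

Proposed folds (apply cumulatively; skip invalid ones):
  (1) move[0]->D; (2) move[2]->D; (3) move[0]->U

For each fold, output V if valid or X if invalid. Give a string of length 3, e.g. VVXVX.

Answer: VXV

Derivation:
Initial: LLUUL -> [(0, 0), (-1, 0), (-2, 0), (-2, 1), (-2, 2), (-3, 2)]
Fold 1: move[0]->D => DLUUL VALID
Fold 2: move[2]->D => DLDUL INVALID (collision), skipped
Fold 3: move[0]->U => ULUUL VALID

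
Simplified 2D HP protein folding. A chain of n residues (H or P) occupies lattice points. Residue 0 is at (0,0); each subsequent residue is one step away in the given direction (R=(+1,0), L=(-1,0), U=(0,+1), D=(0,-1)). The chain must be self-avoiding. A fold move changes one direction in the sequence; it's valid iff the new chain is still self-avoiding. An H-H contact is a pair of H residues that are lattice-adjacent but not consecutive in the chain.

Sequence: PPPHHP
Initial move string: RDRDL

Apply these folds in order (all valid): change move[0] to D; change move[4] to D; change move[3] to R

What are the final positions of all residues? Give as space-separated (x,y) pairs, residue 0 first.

Initial moves: RDRDL
Fold: move[0]->D => DDRDL (positions: [(0, 0), (0, -1), (0, -2), (1, -2), (1, -3), (0, -3)])
Fold: move[4]->D => DDRDD (positions: [(0, 0), (0, -1), (0, -2), (1, -2), (1, -3), (1, -4)])
Fold: move[3]->R => DDRRD (positions: [(0, 0), (0, -1), (0, -2), (1, -2), (2, -2), (2, -3)])

Answer: (0,0) (0,-1) (0,-2) (1,-2) (2,-2) (2,-3)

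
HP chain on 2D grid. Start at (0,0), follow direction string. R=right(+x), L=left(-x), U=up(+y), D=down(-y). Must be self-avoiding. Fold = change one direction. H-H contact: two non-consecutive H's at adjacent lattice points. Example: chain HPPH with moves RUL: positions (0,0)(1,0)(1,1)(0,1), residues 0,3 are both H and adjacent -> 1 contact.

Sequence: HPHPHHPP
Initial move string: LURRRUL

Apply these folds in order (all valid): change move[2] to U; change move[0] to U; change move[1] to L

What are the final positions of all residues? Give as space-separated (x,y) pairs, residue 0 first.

Initial moves: LURRRUL
Fold: move[2]->U => LUURRUL (positions: [(0, 0), (-1, 0), (-1, 1), (-1, 2), (0, 2), (1, 2), (1, 3), (0, 3)])
Fold: move[0]->U => UUURRUL (positions: [(0, 0), (0, 1), (0, 2), (0, 3), (1, 3), (2, 3), (2, 4), (1, 4)])
Fold: move[1]->L => ULURRUL (positions: [(0, 0), (0, 1), (-1, 1), (-1, 2), (0, 2), (1, 2), (1, 3), (0, 3)])

Answer: (0,0) (0,1) (-1,1) (-1,2) (0,2) (1,2) (1,3) (0,3)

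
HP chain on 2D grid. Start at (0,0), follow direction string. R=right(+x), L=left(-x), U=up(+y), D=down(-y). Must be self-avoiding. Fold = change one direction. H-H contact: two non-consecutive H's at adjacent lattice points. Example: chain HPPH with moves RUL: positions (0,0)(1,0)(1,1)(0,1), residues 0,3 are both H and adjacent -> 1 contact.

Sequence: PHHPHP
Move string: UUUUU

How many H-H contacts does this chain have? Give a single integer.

Answer: 0

Derivation:
Positions: [(0, 0), (0, 1), (0, 2), (0, 3), (0, 4), (0, 5)]
No H-H contacts found.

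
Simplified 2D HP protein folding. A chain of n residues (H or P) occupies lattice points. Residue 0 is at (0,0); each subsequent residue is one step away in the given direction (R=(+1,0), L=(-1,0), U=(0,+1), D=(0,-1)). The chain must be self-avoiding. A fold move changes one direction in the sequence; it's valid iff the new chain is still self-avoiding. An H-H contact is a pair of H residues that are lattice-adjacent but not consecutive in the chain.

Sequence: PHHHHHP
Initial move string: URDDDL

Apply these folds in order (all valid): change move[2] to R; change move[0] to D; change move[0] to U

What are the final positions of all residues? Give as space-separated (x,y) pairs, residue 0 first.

Initial moves: URDDDL
Fold: move[2]->R => URRDDL (positions: [(0, 0), (0, 1), (1, 1), (2, 1), (2, 0), (2, -1), (1, -1)])
Fold: move[0]->D => DRRDDL (positions: [(0, 0), (0, -1), (1, -1), (2, -1), (2, -2), (2, -3), (1, -3)])
Fold: move[0]->U => URRDDL (positions: [(0, 0), (0, 1), (1, 1), (2, 1), (2, 0), (2, -1), (1, -1)])

Answer: (0,0) (0,1) (1,1) (2,1) (2,0) (2,-1) (1,-1)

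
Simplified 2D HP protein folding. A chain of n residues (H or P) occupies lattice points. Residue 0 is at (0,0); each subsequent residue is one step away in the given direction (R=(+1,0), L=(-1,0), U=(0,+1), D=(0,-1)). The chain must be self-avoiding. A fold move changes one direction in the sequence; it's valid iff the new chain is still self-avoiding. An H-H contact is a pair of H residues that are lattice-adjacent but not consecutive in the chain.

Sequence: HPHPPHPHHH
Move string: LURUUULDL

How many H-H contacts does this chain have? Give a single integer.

Positions: [(0, 0), (-1, 0), (-1, 1), (0, 1), (0, 2), (0, 3), (0, 4), (-1, 4), (-1, 3), (-2, 3)]
H-H contact: residue 5 @(0,3) - residue 8 @(-1, 3)

Answer: 1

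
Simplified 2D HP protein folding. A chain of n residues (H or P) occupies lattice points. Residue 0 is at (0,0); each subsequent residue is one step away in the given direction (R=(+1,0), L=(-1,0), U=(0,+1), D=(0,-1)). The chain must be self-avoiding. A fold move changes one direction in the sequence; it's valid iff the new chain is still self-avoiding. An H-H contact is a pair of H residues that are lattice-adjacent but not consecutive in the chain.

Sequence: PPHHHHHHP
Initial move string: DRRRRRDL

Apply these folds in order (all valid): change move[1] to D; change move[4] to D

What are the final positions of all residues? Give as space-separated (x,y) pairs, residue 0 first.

Initial moves: DRRRRRDL
Fold: move[1]->D => DDRRRRDL (positions: [(0, 0), (0, -1), (0, -2), (1, -2), (2, -2), (3, -2), (4, -2), (4, -3), (3, -3)])
Fold: move[4]->D => DDRRDRDL (positions: [(0, 0), (0, -1), (0, -2), (1, -2), (2, -2), (2, -3), (3, -3), (3, -4), (2, -4)])

Answer: (0,0) (0,-1) (0,-2) (1,-2) (2,-2) (2,-3) (3,-3) (3,-4) (2,-4)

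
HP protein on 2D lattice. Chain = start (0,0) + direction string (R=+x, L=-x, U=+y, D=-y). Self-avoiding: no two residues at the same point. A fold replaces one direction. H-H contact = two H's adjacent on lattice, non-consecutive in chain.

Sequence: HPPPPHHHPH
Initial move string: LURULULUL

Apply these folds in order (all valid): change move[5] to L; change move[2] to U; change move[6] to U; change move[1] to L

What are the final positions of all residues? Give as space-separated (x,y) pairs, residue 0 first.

Initial moves: LURULULUL
Fold: move[5]->L => LURULLLUL (positions: [(0, 0), (-1, 0), (-1, 1), (0, 1), (0, 2), (-1, 2), (-2, 2), (-3, 2), (-3, 3), (-4, 3)])
Fold: move[2]->U => LUUULLLUL (positions: [(0, 0), (-1, 0), (-1, 1), (-1, 2), (-1, 3), (-2, 3), (-3, 3), (-4, 3), (-4, 4), (-5, 4)])
Fold: move[6]->U => LUUULLUUL (positions: [(0, 0), (-1, 0), (-1, 1), (-1, 2), (-1, 3), (-2, 3), (-3, 3), (-3, 4), (-3, 5), (-4, 5)])
Fold: move[1]->L => LLUULLUUL (positions: [(0, 0), (-1, 0), (-2, 0), (-2, 1), (-2, 2), (-3, 2), (-4, 2), (-4, 3), (-4, 4), (-5, 4)])

Answer: (0,0) (-1,0) (-2,0) (-2,1) (-2,2) (-3,2) (-4,2) (-4,3) (-4,4) (-5,4)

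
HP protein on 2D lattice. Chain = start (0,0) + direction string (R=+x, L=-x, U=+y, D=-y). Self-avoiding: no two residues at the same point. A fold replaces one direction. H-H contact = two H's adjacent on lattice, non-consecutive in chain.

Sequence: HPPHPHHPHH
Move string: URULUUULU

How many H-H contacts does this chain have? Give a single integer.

Positions: [(0, 0), (0, 1), (1, 1), (1, 2), (0, 2), (0, 3), (0, 4), (0, 5), (-1, 5), (-1, 6)]
No H-H contacts found.

Answer: 0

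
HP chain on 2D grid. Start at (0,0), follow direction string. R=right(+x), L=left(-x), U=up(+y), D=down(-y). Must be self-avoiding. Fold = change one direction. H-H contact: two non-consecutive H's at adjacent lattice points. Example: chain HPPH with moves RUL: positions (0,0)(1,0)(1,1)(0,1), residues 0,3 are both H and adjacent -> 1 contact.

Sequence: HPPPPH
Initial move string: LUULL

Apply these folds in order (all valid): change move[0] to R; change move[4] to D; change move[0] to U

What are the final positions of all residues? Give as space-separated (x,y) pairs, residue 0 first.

Answer: (0,0) (0,1) (0,2) (0,3) (-1,3) (-1,2)

Derivation:
Initial moves: LUULL
Fold: move[0]->R => RUULL (positions: [(0, 0), (1, 0), (1, 1), (1, 2), (0, 2), (-1, 2)])
Fold: move[4]->D => RUULD (positions: [(0, 0), (1, 0), (1, 1), (1, 2), (0, 2), (0, 1)])
Fold: move[0]->U => UUULD (positions: [(0, 0), (0, 1), (0, 2), (0, 3), (-1, 3), (-1, 2)])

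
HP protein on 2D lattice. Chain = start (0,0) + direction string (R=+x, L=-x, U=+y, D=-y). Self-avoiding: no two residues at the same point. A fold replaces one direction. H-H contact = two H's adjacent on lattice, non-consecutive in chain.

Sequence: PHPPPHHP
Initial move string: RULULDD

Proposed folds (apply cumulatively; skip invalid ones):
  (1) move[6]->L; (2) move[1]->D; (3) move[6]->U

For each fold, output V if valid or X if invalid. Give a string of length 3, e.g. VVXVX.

Answer: VXX

Derivation:
Initial: RULULDD -> [(0, 0), (1, 0), (1, 1), (0, 1), (0, 2), (-1, 2), (-1, 1), (-1, 0)]
Fold 1: move[6]->L => RULULDL VALID
Fold 2: move[1]->D => RDLULDL INVALID (collision), skipped
Fold 3: move[6]->U => RULULDU INVALID (collision), skipped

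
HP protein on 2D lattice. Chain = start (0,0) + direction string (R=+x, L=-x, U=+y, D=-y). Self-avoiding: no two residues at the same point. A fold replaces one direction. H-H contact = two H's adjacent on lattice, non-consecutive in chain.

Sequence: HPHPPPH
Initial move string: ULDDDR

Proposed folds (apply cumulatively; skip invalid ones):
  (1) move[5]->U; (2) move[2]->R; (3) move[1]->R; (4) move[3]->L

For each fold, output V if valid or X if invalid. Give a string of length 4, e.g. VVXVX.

Initial: ULDDDR -> [(0, 0), (0, 1), (-1, 1), (-1, 0), (-1, -1), (-1, -2), (0, -2)]
Fold 1: move[5]->U => ULDDDU INVALID (collision), skipped
Fold 2: move[2]->R => ULRDDR INVALID (collision), skipped
Fold 3: move[1]->R => URDDDR VALID
Fold 4: move[3]->L => URDLDR INVALID (collision), skipped

Answer: XXVX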